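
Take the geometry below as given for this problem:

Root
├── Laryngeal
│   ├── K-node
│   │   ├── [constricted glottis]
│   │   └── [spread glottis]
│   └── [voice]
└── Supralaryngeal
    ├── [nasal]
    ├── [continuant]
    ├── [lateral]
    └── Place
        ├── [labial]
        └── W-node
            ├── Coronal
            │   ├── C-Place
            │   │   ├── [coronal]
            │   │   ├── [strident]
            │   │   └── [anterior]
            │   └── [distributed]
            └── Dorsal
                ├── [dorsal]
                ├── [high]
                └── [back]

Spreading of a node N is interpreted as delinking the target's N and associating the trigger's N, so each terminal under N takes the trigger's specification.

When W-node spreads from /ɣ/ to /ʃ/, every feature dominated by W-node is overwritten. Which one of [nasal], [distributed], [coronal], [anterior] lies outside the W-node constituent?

The terminals dominated by W-node are [coronal], [strident], [anterior], [distributed], [dorsal], [high], [back].
[anterior], [coronal], [distributed] all lie under W-node, so they are overwritten when W-node spreads.
[nasal] is not within the W-node subtree (it hangs from Supralaryngeal), so /ʃ/'s [nasal] value survives.

[nasal]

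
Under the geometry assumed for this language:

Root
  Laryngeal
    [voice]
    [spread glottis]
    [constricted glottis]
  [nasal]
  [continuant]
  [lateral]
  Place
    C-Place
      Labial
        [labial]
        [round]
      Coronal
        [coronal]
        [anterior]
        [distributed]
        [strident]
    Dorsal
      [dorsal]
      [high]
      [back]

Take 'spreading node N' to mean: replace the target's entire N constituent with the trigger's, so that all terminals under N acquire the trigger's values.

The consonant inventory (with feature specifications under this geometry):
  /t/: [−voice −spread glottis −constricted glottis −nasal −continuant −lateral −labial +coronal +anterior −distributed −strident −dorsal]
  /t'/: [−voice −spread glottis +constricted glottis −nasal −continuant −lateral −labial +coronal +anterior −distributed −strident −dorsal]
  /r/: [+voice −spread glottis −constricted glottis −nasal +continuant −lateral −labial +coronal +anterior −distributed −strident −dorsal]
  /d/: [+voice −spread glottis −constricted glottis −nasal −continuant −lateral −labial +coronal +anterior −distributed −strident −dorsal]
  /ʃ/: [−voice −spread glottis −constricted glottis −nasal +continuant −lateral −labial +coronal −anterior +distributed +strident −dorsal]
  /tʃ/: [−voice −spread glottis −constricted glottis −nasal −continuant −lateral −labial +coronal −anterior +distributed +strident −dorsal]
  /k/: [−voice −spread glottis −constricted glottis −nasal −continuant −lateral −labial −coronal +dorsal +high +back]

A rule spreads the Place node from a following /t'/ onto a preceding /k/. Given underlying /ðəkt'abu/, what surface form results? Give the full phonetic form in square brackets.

[ðətt'abu]

Place immediately or transitively dominates [labial], [round], [coronal], [anterior], [distributed], [strident], [dorsal], [high], [back].
After delinking /k/'s Place and linking /t'/'s, the affected terminals become [−labial], [+coronal], [+anterior], [−distributed], [−strident], [−dorsal]; [voice], [spread glottis], [constricted glottis], … (outside Place) are retained from /k/.
This feature bundle is that of [t], so /ðəkt'abu/ surfaces as [ðətt'abu].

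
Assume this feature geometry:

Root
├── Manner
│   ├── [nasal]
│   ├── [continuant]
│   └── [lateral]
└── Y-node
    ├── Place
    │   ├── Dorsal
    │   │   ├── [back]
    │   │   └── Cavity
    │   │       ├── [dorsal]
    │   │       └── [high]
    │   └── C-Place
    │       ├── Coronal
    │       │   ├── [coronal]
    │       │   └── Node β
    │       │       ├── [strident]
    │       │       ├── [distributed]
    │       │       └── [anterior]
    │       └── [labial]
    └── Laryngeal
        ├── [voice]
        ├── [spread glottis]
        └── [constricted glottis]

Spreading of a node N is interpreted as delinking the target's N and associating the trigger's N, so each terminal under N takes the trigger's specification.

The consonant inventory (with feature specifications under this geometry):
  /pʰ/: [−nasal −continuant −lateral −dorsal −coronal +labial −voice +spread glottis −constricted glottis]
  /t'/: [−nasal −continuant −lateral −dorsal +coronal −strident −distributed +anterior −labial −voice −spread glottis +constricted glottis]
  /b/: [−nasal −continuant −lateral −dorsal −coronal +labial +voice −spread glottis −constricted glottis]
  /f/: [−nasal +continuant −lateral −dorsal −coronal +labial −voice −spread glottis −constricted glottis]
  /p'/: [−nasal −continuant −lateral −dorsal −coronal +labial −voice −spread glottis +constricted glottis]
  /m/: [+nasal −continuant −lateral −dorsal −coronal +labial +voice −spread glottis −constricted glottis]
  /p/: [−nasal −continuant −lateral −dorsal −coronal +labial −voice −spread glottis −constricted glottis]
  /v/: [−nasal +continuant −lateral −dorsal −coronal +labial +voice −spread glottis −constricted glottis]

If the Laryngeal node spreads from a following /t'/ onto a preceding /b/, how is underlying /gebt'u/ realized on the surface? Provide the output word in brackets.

[gep't'u]

Laryngeal immediately or transitively dominates [voice], [spread glottis], [constricted glottis].
Spreading Laryngeal from /t'/ onto /b/ replaces those values with /t'/'s: [−voice], [−spread glottis], [+constricted glottis]. Features outside Laryngeal ([nasal], [continuant], [lateral], …) stay as in /b/.
The resulting bundle matches /p'/ in the inventory; substituting it for /b/ gives [gep't'u].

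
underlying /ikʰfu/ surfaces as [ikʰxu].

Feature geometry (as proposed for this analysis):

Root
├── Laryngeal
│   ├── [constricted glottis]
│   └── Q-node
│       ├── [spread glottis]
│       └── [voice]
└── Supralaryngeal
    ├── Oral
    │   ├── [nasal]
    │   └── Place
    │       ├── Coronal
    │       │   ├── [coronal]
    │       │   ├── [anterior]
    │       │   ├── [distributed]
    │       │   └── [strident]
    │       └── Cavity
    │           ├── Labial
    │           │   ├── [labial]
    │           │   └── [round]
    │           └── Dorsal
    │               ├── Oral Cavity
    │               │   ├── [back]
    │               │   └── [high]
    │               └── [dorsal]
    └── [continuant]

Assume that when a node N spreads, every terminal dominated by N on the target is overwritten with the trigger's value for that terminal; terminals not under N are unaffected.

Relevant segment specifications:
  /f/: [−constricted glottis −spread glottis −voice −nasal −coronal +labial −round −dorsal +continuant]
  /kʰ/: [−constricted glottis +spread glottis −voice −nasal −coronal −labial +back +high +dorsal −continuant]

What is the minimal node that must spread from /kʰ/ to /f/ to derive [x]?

The alternation /f/ → [x] changes [labial], [round], [dorsal], [high], [back] and nothing else.
These terminals are all dominated by Cavity, and no proper subconstituent of Cavity covers them all; Cavity is their lowest common ancestor.
If Cavity spreads, every terminal under it takes /kʰ/'s value, producing [x] as observed.
Features on which the two segments disagree outside Cavity, such as [continuant], [spread glottis], are unchanged — nothing dominating them spread, and Cavity is the minimal sufficient constituent.

Cavity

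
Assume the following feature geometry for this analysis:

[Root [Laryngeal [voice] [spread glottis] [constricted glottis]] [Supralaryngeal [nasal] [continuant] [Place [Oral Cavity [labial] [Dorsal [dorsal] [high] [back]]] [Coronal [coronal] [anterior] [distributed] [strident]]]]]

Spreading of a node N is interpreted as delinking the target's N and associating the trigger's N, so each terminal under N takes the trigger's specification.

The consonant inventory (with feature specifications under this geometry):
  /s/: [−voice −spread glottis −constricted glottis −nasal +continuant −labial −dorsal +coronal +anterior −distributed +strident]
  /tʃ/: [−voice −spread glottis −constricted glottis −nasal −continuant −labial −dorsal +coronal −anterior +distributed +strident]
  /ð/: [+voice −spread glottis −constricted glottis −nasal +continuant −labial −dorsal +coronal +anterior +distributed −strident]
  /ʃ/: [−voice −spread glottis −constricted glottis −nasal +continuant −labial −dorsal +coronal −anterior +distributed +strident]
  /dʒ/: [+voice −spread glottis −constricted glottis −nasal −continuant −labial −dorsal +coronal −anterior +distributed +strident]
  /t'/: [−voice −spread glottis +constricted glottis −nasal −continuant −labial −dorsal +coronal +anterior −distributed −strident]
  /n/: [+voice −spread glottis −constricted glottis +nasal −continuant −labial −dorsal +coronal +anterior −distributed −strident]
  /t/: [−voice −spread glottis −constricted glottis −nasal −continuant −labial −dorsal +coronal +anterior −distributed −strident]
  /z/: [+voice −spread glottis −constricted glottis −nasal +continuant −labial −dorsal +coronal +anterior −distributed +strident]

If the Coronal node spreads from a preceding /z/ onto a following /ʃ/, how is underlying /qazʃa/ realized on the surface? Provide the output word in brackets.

[qazsa]

Coronal immediately or transitively dominates [coronal], [anterior], [distributed], [strident].
Spreading Coronal from /z/ onto /ʃ/ replaces those values with /z/'s: [+coronal], [+anterior], [−distributed], [+strident]. Features outside Coronal ([voice], [spread glottis], [constricted glottis], …) stay as in /ʃ/.
Among the inventory, only /s/ has exactly this specification, giving the surface form [qazsa].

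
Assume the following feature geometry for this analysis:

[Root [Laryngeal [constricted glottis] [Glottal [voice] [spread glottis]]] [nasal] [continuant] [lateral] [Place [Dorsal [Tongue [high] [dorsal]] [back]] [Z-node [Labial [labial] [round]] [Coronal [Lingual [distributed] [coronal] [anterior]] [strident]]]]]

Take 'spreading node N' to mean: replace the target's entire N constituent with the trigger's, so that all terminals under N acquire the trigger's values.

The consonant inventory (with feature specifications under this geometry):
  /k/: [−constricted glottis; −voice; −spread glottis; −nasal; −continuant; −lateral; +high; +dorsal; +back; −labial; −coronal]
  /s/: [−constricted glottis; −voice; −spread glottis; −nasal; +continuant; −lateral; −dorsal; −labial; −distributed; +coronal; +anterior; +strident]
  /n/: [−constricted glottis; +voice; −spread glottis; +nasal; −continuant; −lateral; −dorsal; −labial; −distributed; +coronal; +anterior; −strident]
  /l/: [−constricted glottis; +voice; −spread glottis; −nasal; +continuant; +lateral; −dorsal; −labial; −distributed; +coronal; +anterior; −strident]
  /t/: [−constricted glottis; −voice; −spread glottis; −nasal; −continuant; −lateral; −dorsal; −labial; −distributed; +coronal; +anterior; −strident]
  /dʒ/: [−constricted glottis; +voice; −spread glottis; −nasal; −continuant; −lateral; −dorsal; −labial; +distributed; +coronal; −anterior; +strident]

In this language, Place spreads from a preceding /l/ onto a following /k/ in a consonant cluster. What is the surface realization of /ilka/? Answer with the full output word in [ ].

The Place node dominates the terminals [high], [dorsal], [back], [labial], [round], [distributed], [coronal], [anterior], [strident].
The target acquires /l/'s values for everything under Place — [−dorsal], [−labial], [−distributed], [+coronal], [+anterior], [−strident] — while keeping its own [constricted glottis], [voice], [spread glottis], ….
This feature bundle is that of [t], so /ilka/ surfaces as [ilta].

[ilta]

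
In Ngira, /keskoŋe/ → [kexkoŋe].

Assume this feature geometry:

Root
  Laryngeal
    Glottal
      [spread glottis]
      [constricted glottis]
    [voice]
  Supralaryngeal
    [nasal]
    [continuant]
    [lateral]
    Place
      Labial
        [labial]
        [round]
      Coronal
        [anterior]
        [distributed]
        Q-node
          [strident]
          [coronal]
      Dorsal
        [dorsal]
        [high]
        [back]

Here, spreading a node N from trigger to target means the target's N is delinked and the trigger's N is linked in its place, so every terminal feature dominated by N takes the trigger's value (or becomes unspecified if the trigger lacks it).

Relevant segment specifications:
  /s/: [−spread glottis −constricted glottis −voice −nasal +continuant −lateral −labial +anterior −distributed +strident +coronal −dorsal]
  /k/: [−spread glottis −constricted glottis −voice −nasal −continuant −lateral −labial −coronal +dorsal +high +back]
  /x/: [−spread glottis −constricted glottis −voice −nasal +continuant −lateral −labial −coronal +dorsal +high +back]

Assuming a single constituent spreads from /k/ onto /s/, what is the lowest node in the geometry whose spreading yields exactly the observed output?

Comparing /s/ with its surface form [x], the features that change are [coronal], [anterior], [distributed], [strident], [dorsal], [high], [back].
The smallest constituent containing every changed terminal is Place — each of its daughters lacks at least one of the affected features.
Delinking /s/'s Place and associating /k/'s Place gives precisely the feature bundle of [x].
Had Supralaryngeal or a higher node spread, [continuant] would have taken /k/'s value; it stays as in /s/, confirming the spreading constituent is exactly Place.

Place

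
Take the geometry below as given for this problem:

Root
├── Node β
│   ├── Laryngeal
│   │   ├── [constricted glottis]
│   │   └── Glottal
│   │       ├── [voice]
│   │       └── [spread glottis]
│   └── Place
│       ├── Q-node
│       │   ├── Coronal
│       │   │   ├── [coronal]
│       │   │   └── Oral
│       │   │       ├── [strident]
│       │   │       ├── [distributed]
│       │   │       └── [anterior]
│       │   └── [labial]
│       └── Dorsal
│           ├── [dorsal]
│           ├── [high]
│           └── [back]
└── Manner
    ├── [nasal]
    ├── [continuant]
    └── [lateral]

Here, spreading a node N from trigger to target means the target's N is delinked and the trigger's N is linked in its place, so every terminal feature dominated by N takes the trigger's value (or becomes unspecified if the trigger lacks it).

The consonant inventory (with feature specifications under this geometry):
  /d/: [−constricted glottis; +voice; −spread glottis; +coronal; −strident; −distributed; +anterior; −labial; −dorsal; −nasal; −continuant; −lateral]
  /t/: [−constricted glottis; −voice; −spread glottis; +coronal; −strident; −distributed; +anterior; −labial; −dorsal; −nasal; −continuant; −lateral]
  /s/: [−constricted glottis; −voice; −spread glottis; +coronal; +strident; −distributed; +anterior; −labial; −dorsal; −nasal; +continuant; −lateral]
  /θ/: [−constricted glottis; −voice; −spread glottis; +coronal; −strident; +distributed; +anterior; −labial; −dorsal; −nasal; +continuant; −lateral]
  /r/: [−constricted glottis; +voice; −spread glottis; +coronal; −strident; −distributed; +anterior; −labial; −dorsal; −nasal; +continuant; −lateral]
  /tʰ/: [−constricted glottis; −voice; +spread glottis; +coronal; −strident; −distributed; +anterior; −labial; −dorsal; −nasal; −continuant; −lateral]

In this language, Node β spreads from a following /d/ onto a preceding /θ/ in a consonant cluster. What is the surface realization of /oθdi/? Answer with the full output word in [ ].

[ordi]

Node β immediately or transitively dominates [constricted glottis], [voice], [spread glottis], [coronal], [strident], [distributed], [anterior], [labial], [dorsal], [high], [back].
The target acquires /d/'s values for everything under Node β — [−constricted glottis], [+voice], [−spread glottis], [+coronal], [−strident], [−distributed], [+anterior], [−labial], [−dorsal] — while keeping its own [nasal], [continuant], [lateral].
This feature bundle is that of [r], so /oθdi/ surfaces as [ordi].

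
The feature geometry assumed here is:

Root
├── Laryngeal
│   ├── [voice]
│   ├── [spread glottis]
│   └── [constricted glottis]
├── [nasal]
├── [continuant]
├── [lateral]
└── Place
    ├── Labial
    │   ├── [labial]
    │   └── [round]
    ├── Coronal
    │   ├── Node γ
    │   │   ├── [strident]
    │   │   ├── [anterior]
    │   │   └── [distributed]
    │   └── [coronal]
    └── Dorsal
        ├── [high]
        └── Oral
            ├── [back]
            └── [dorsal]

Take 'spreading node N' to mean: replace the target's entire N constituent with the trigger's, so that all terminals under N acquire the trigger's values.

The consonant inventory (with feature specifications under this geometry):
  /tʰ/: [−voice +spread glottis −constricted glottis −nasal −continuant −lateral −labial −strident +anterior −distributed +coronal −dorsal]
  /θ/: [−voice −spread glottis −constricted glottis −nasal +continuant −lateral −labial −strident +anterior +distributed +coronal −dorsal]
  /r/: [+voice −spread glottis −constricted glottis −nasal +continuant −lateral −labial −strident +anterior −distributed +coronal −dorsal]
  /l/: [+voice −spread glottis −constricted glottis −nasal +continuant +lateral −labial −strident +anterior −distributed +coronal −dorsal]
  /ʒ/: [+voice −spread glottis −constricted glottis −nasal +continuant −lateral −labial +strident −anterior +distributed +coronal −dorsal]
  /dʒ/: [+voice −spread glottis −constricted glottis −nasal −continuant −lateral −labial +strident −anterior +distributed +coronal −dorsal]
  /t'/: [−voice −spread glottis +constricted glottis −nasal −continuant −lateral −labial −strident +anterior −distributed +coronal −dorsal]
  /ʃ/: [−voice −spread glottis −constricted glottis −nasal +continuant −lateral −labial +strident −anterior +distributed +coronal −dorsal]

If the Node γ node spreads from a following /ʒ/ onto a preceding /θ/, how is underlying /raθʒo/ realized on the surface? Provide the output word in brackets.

Node γ immediately or transitively dominates [strident], [anterior], [distributed].
Spreading Node γ from /ʒ/ onto /θ/ replaces those values with /ʒ/'s: [+strident], [−anterior], [+distributed]. Features outside Node γ ([voice], [spread glottis], [constricted glottis], …) stay as in /θ/.
Among the inventory, only /ʃ/ has exactly this specification, giving the surface form [raʃʒo].

[raʃʒo]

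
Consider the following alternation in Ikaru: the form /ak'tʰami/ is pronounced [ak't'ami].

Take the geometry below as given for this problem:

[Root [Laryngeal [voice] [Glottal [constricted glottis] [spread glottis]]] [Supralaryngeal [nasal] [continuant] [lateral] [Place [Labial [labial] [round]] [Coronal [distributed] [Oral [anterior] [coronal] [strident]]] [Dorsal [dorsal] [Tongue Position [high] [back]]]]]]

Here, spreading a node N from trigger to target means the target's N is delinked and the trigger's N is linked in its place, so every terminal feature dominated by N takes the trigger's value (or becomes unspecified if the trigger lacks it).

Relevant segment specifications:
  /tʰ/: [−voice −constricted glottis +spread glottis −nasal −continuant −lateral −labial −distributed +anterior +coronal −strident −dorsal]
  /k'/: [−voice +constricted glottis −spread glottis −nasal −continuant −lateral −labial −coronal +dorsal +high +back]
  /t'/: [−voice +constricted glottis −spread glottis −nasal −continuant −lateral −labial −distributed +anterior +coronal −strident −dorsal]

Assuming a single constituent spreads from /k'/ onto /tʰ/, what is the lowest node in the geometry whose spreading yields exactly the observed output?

Glottal

Feature comparison: [spread glottis], [constricted glottis] differ between /tʰ/ and [t']; the remaining terminals match.
These terminals are all dominated by Glottal, and no proper subconstituent of Glottal covers them all; Glottal is their lowest common ancestor.
Delinking /tʰ/'s Glottal and associating /k'/'s Glottal gives precisely the feature bundle of [t'].
Features on which the two segments disagree outside Glottal, such as [dorsal], [coronal], are unchanged — nothing dominating them spread, and Glottal is the minimal sufficient constituent.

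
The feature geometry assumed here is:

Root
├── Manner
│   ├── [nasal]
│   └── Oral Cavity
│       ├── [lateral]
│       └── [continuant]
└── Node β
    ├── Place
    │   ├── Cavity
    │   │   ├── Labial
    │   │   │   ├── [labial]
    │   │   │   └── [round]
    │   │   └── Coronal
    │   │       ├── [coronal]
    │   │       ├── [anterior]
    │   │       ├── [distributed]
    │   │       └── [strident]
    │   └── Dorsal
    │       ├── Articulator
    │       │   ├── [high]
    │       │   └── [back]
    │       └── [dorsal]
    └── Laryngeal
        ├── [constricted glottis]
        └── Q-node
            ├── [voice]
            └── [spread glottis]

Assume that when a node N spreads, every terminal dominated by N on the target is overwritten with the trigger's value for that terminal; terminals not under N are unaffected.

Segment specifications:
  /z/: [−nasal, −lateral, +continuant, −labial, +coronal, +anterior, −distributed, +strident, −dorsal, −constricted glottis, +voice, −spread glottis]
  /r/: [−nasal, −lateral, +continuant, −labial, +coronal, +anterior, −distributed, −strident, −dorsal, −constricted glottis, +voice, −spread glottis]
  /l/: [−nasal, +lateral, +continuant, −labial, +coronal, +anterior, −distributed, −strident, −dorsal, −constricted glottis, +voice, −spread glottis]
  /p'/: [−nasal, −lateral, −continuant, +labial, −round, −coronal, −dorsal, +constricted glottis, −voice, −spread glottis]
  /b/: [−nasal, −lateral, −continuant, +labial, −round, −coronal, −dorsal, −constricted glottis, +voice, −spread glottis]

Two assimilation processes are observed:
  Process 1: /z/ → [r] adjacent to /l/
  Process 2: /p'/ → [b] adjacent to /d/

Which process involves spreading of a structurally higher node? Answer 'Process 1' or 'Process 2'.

Process 1 alters [strident]; the lowest dominating node is [strident] (depth 5 from Root).
Process 2 alters [voice], [constricted glottis]; the lowest common ancestor is Laryngeal (depth 2 from Root).
Laryngeal is closer to Root than [strident], so Process 2 spreads the higher node.

Process 2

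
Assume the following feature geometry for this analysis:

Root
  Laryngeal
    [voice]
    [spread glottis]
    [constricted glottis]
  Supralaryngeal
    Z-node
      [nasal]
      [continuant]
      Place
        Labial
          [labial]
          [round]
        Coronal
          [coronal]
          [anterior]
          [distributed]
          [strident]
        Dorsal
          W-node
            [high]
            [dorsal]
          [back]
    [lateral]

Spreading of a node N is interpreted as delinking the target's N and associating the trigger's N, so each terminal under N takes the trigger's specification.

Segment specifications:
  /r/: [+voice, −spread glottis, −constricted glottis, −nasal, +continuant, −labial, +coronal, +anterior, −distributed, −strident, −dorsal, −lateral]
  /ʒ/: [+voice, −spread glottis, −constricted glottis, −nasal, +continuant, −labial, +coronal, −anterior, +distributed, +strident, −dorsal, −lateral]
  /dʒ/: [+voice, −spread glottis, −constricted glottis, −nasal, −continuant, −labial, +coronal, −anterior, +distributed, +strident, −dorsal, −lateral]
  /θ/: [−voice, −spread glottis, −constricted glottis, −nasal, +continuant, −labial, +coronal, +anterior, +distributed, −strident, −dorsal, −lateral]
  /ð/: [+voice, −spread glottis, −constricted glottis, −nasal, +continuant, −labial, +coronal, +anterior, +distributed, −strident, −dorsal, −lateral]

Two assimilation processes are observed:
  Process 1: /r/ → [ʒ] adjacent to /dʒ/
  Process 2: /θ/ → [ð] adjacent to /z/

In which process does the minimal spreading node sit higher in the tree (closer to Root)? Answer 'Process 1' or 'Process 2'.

Process 1 alters [anterior], [distributed], [strident]; the lowest common ancestor is Coronal (depth 4 from Root).
Process 2: the feature that changes is [voice]; the minimal node is [voice] (depth 2).
[voice] is closer to Root than Coronal, so Process 2 spreads the higher node.

Process 2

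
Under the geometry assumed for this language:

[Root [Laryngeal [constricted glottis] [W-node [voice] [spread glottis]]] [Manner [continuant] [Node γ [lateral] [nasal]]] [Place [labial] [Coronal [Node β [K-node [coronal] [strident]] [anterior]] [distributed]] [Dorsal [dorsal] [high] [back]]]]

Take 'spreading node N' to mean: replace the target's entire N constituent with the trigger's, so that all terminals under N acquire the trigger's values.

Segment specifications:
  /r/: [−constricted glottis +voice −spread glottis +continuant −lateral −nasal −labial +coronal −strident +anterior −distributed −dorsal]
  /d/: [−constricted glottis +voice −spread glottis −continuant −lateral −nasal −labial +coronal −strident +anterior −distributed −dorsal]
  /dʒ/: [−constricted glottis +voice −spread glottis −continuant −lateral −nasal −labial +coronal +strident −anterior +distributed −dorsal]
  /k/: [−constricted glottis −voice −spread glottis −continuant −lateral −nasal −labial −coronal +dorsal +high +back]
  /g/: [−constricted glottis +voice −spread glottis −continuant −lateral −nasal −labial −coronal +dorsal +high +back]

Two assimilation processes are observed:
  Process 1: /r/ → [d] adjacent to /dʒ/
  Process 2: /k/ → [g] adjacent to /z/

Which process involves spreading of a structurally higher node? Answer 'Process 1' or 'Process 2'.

Process 1

Process 1: the feature that changes is [continuant]; the minimal node is [continuant] (depth 2).
In Process 2, [voice] changes, so the minimal spreading node is [voice] at depth 3.
[continuant] (depth 2) sits above [voice] (depth 3), making Process 1 the one with the higher spreading node.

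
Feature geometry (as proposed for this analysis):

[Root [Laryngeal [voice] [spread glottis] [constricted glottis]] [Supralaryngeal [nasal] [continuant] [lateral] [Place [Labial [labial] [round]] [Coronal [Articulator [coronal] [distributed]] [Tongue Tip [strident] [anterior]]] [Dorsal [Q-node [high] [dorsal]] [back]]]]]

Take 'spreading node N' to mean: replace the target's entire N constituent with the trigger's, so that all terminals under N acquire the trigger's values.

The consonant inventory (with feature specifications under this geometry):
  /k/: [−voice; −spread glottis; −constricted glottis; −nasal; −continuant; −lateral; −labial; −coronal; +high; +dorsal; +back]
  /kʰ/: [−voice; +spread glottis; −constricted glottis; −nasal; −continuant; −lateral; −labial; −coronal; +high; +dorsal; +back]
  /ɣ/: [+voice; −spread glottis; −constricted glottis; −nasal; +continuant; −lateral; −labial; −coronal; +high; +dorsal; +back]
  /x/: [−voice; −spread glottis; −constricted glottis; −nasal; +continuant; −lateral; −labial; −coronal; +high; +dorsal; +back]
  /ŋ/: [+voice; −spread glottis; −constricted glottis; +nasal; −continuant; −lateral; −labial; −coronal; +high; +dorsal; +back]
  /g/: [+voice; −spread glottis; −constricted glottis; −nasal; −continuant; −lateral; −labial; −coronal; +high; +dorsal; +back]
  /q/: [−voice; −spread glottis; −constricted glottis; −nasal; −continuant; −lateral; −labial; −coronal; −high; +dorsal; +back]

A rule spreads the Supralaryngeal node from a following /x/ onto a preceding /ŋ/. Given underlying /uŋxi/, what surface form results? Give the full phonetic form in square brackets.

[uɣxi]

Terminals under Supralaryngeal in this geometry: [nasal], [continuant], [lateral], [labial], [round], [coronal], [distributed], [strident], [anterior], [high], [dorsal], [back].
After delinking /ŋ/'s Supralaryngeal and linking /x/'s, the affected terminals become [−nasal], [+continuant], [−lateral], [−labial], [−coronal], [+high], [+dorsal], [+back]; [voice], [spread glottis], [constricted glottis] (outside Supralaryngeal) are retained from /ŋ/.
The resulting bundle matches /ɣ/ in the inventory; substituting it for /ŋ/ gives [uɣxi].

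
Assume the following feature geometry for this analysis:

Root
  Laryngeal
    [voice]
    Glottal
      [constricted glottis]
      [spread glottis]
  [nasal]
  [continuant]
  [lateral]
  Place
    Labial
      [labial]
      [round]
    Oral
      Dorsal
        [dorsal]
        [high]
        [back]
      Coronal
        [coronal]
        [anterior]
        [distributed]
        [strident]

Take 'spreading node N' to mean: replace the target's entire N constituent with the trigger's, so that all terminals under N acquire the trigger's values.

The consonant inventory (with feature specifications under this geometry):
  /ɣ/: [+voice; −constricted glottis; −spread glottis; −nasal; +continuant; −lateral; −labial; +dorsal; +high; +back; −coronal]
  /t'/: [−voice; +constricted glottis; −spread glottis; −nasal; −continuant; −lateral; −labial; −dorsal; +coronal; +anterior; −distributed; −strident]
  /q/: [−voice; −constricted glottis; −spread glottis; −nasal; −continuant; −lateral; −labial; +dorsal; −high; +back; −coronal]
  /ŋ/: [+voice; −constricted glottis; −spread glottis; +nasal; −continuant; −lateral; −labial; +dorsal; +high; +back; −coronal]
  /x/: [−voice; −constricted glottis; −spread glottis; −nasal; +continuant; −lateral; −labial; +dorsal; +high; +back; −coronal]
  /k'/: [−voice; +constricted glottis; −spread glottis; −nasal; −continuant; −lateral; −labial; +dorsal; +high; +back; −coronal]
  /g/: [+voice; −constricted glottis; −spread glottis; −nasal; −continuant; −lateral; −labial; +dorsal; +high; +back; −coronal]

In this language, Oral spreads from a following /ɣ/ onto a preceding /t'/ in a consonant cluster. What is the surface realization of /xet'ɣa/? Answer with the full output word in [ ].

[xek'ɣa]

Oral immediately or transitively dominates [dorsal], [high], [back], [coronal], [anterior], [distributed], [strident].
Spreading Oral from /ɣ/ onto /t'/ replaces those values with /ɣ/'s: [+dorsal], [+high], [+back], [−coronal]. Features outside Oral ([voice], [constricted glottis], [spread glottis], …) stay as in /t'/.
The resulting bundle matches /k'/ in the inventory; substituting it for /t'/ gives [xek'ɣa].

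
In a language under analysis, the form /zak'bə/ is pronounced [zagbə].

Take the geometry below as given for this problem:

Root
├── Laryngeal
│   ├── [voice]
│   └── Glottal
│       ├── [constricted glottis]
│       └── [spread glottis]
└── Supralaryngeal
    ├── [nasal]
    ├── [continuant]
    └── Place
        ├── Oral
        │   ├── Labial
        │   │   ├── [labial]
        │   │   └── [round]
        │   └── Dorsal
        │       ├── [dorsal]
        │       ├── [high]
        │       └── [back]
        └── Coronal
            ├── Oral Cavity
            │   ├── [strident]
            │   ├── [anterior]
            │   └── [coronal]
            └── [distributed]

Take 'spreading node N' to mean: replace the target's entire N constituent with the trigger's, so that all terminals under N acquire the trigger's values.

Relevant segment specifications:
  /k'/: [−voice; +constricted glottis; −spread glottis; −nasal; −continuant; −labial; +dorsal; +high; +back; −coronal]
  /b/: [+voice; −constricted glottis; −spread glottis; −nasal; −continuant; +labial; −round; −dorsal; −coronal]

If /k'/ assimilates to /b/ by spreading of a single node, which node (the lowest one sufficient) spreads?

/k'/ and [g] differ in [voice], [constricted glottis]; every other specified feature is identical.
Tracing each changed feature up the tree, the paths first meet at Laryngeal; any lower node misses at least one of them.
Spreading Laryngeal from /b/ overwrites each of those terminals with /b/'s values, yielding exactly [g].
Had Root spread, [dorsal], [labial] would have taken /b/'s values; they stay as in /k'/, confirming the spreading constituent is exactly Laryngeal.

Laryngeal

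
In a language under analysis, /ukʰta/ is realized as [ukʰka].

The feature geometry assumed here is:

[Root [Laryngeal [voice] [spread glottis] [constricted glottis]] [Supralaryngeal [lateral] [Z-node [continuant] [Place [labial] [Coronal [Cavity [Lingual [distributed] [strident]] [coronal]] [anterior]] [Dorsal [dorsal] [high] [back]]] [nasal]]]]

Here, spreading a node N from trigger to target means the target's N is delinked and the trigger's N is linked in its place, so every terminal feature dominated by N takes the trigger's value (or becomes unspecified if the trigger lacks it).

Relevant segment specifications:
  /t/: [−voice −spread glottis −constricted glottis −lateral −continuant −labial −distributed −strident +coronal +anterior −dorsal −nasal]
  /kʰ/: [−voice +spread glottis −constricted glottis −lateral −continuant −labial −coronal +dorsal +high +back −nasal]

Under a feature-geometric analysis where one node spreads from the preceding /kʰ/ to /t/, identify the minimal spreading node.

/t/ and [k] differ in [coronal], [anterior], [distributed], [strident], [dorsal], [high], [back]; every other specified feature is identical.
The smallest constituent containing every changed terminal is Place — each of its daughters lacks at least one of the affected features.
Delinking /t/'s Place and associating /kʰ/'s Place gives precisely the feature bundle of [k].
[spread glottis], a feature on which the two segments disagree outside Place, is unchanged — nothing dominating it spread, and Place is the minimal sufficient constituent.

Place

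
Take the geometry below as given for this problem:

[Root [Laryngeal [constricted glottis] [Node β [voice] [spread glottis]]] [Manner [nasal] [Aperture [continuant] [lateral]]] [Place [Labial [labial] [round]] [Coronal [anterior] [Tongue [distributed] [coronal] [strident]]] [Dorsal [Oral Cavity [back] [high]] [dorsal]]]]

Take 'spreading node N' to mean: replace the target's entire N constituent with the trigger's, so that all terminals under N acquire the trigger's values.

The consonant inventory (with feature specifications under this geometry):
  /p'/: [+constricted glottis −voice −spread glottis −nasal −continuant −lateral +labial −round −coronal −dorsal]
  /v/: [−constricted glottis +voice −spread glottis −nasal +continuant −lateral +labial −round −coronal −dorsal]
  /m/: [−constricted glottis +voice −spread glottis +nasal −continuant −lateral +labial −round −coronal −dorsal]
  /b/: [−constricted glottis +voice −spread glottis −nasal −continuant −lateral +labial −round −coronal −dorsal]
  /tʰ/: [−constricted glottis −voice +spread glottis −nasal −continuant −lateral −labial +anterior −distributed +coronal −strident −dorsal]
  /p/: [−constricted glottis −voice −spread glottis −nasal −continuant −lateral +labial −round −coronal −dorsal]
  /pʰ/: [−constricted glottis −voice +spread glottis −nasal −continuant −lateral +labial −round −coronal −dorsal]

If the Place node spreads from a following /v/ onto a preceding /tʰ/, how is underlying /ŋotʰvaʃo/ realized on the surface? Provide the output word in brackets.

[ŋopʰvaʃo]

The Place node dominates the terminals [labial], [round], [anterior], [distributed], [coronal], [strident], [back], [high], [dorsal].
Spreading Place from /v/ onto /tʰ/ replaces those values with /v/'s: [+labial], [−round], [−coronal], [−dorsal]. Features outside Place ([constricted glottis], [voice], [spread glottis], …) stay as in /tʰ/.
This feature bundle is that of [pʰ], so /ŋotʰvaʃo/ surfaces as [ŋopʰvaʃo].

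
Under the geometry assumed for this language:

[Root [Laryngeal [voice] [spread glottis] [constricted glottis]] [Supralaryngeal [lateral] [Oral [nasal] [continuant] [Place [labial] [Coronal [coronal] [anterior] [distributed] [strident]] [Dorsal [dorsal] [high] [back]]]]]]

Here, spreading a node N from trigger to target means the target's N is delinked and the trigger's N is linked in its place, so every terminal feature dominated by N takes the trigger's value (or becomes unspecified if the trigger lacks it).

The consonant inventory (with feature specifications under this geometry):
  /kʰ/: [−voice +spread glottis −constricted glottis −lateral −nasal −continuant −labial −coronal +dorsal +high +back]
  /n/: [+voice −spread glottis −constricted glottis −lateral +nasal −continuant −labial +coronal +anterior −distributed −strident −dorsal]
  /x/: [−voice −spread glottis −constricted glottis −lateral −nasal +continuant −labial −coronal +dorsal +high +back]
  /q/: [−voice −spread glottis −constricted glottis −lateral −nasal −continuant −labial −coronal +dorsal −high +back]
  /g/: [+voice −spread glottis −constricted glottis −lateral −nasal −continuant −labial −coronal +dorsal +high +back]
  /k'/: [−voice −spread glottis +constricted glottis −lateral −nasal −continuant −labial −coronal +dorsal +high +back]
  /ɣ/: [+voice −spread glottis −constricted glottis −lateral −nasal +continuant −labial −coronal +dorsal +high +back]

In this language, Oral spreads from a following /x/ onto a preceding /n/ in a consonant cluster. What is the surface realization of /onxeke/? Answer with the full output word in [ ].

[oɣxeke]

Terminals under Oral in this geometry: [nasal], [continuant], [labial], [coronal], [anterior], [distributed], [strident], [dorsal], [high], [back].
After delinking /n/'s Oral and linking /x/'s, the affected terminals become [−nasal], [+continuant], [−labial], [−coronal], [+dorsal], [+high], [+back]; [voice], [spread glottis], [constricted glottis], … (outside Oral) are retained from /n/.
The resulting bundle matches /ɣ/ in the inventory; substituting it for /n/ gives [oɣxeke].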